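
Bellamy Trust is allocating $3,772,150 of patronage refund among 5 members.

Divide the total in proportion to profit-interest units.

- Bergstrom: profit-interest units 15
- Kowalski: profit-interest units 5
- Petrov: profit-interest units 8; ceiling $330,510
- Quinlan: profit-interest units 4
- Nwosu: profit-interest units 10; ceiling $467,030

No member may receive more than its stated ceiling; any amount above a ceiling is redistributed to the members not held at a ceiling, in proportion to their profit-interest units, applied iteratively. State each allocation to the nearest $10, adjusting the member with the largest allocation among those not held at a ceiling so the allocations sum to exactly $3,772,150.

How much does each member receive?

Bergstrom: $1,859,130 · Kowalski: $619,710 · Petrov: $330,510 · Quinlan: $495,770 · Nwosu: $467,030

Profit-interest units total: 42.
Proportional shares (ignoring caps): Bergstrom 1,347,196.43; Kowalski 449,065.48; Petrov 718,504.76; Quinlan 359,252.38; Nwosu 898,130.95.
Capped: Petrov ($330,510), Nwosu ($467,030); residual $2,974,610 reallocated over remaining profit-interest units 24.
Remaining shares: Bergstrom 1,859,131.25 → $1,859,130; Kowalski 619,710.42 → $619,710; Quinlan 495,768.33 → $495,770.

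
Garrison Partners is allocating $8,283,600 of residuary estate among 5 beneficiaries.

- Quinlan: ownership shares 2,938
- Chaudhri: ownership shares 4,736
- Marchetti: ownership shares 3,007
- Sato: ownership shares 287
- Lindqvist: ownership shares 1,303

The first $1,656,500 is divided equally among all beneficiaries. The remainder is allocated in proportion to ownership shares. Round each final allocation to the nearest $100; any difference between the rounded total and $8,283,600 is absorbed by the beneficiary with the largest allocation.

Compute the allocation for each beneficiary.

Quinlan: $1,918,000; Chaudhri: $2,889,000; Marchetti: $1,955,300; Sato: $486,300; Lindqvist: $1,035,000

First tranche $1,656,500 split equally: $331,300 each.
Remainder $6,627,100 by ownership shares (total 12,271): Quinlan 1,586,701.96 → $1,586,700; Chaudhri 2,557,733.32 → $2,557,700; Marchetti 1,623,966.24 → $1,624,000; Sato 154,997.78 → $155,000; Lindqvist 703,700.70 → $703,700.
Totals: Quinlan $331,300 + $1,586,700 = $1,918,000; Chaudhri $331,300 + $2,557,700 = $2,889,000; Marchetti $331,300 + $1,624,000 = $1,955,300; Sato $331,300 + $155,000 = $486,300; Lindqvist $331,300 + $703,700 = $1,035,000.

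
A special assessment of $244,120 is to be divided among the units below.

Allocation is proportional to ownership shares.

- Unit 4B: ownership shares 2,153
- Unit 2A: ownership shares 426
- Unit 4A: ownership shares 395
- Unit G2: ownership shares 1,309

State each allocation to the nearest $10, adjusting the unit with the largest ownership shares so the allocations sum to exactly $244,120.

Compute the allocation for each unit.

Sum of ownership shares: 2,153 + 426 + 395 + 1,309 = 4,283.
Unrounded shares: Unit 4B 122,715.47; Unit 2A 24,280.91; Unit 4A 22,513.99; Unit G2 74,609.64.
Rounded to nearest $10: Unit 4B $122,720; Unit 2A $24,280; Unit 4A $22,510; Unit G2 $74,610. Sum = $244,120.
No rounding difference to absorb.

Unit 4B: $122,720 · Unit 2A: $24,280 · Unit 4A: $22,510 · Unit G2: $74,610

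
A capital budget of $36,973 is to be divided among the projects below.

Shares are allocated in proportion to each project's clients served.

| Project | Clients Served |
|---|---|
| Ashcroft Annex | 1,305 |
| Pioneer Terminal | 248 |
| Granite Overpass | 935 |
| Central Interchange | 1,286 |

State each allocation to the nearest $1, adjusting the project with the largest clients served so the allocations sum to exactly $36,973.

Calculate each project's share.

Clients served total: 3,774.
Proportional shares: Ashcroft Annex 1,305/3,774 × $36,973 = 12,784.78; Pioneer Terminal 248/3,774 × $36,973 = 2,429.60; Granite Overpass 935/3,774 × $36,973 = 9,159.98; Central Interchange 1,286/3,774 × $36,973 = 12,598.64.
After rounding ($1): Ashcroft Annex $12,785; Pioneer Terminal $2,430; Granite Overpass $9,160; Central Interchange $12,599. Sum = $36,974.
Difference $36,973 − $36,974 = −$1 applied to largest clients served (Ashcroft Annex): Ashcroft Annex becomes $12,784.

Ashcroft Annex: $12,784 · Pioneer Terminal: $2,430 · Granite Overpass: $9,160 · Central Interchange: $12,599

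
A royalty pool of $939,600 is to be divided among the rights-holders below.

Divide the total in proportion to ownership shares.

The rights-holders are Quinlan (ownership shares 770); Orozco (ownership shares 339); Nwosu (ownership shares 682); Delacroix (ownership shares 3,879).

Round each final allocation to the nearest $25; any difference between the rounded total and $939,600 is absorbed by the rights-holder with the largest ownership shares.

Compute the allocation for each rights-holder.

Quinlan: $127,600 | Orozco: $56,175 | Nwosu: $113,025 | Delacroix: $642,800

Ownership shares total: 770 + 339 + 682 + 3,879 = 5,670.
Pro-rata amounts: Quinlan 127,600.00; Orozco 56,177.14; Nwosu 113,017.14; Delacroix 642,805.71.
After rounding ($25): Quinlan $127,600; Orozco $56,175; Nwosu $113,025; Delacroix $642,800. Sum = $939,600.
Rounded total matches; no reconciliation needed.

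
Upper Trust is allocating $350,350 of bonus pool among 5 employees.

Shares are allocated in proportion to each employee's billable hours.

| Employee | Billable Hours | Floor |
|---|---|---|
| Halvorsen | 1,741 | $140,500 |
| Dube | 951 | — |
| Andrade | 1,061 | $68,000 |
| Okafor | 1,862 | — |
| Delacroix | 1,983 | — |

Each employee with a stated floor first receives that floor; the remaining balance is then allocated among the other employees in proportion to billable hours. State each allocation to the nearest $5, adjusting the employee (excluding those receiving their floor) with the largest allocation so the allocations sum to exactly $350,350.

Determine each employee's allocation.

Guaranteed amounts: Halvorsen $140,500; Andrade $68,000. Balance $141,850.
Balance split over remaining billable hours 4,796: Dube 28,127.47 → $28,125; Okafor 55,071.87 → $55,070; Delacroix 58,650.66 → $58,650.
Rounding difference +$5 applied to Delacroix → $58,655.

Halvorsen: $140,500; Dube: $28,125; Andrade: $68,000; Okafor: $55,070; Delacroix: $58,655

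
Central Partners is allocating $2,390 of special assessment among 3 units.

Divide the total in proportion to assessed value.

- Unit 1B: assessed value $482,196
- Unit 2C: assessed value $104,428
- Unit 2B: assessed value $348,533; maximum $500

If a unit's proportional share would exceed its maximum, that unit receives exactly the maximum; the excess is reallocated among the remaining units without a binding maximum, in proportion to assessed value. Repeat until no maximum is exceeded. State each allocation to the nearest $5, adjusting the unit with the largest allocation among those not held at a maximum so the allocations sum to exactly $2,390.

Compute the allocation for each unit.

Unit 1B: $1,555 | Unit 2C: $335 | Unit 2B: $500

Combined assessed value = 935,157.
Pro-rata shares before constraints: Unit 1B 1,232.36; Unit 2C 266.89; Unit 2B 890.75.
Capped: Unit 2B ($500); residual $1,890 reallocated over remaining assessed value 586,624.
Remaining shares: Unit 1B 1,553.55 → $1,555; Unit 2C 336.45 → $335.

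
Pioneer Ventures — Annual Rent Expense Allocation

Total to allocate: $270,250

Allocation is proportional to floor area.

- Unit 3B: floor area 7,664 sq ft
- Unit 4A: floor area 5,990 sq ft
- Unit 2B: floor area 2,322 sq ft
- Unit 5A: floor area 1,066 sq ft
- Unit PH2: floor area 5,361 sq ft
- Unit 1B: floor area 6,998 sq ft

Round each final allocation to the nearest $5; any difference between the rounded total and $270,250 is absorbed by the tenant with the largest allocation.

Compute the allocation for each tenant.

Floor area total: 29,401.
Proportional shares: Unit 3B 7,664/29,401 × $270,250 = 70,446.45; Unit 4A 5,990/29,401 × $270,250 = 55,059.27; Unit 2B 2,322/29,401 × $270,250 = 21,343.51; Unit 5A 1,066/29,401 × $270,250 = 9,798.53; Unit PH2 5,361/29,401 × $270,250 = 49,277.58; Unit 1B 6,998/29,401 × $270,250 = 64,324.67.
Rounded to nearest $5: Unit 3B $70,445; Unit 4A $55,060; Unit 2B $21,345; Unit 5A $9,800; Unit PH2 $49,280; Unit 1B $64,325. Sum = $270,255.
Difference $270,250 − $270,255 = −$5 applied to largest allocation (Unit 3B): Unit 3B becomes $70,440.

Unit 3B: $70,440; Unit 4A: $55,060; Unit 2B: $21,345; Unit 5A: $9,800; Unit PH2: $49,280; Unit 1B: $64,325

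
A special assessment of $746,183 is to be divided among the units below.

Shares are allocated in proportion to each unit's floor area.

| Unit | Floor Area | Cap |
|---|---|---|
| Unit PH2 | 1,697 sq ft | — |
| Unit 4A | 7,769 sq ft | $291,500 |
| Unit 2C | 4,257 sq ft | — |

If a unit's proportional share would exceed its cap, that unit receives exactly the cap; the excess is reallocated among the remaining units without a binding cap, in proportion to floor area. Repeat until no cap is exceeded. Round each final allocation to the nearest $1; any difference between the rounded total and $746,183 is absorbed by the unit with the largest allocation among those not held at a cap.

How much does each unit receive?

Total floor area = 13,723.
Pro-rata shares before constraints: Unit PH2 92,273.74; Unit 4A 422,436.47; Unit 2C 231,472.79.
Held at cap: Unit 4A ($291,500); balance $454,683 reallocated over remaining floor area 5,954.
Shares after redistribution: Unit PH2 129,593.06 → $129,593; Unit 2C 325,089.94 → $325,090.

Unit PH2: $129,593 · Unit 4A: $291,500 · Unit 2C: $325,090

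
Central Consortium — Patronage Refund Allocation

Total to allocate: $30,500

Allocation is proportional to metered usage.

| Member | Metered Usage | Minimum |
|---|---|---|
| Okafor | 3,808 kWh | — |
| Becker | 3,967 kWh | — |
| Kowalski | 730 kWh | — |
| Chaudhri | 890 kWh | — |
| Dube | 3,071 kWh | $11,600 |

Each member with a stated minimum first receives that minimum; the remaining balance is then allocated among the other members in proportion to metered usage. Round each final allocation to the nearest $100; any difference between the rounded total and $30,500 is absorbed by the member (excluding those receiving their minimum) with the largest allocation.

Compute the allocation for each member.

Okafor: $7,700; Becker: $7,900; Kowalski: $1,500; Chaudhri: $1,800; Dube: $11,600

Fund the minimums — Dube $11,600. Balance $18,900.
Balance split over remaining metered usage 9,395: Okafor 7,660.59 → $7,700; Becker 7,980.45 → $8,000; Kowalski 1,468.55 → $1,500; Chaudhri 1,790.42 → $1,800.
Rounding difference −$100 applied to Becker → $7,900.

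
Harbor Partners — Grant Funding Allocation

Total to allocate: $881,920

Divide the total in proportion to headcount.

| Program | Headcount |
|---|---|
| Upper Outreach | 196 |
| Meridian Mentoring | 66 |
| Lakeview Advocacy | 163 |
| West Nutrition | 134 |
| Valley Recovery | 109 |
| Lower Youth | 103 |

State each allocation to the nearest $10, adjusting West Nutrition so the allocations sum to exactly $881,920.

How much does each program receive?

Upper Outreach: $224,200 | Meridian Mentoring: $75,500 | Lakeview Advocacy: $186,450 | West Nutrition: $153,270 | Valley Recovery: $124,680 | Lower Youth: $117,820

Combined headcount = 771.
Raw shares: Upper Outreach 196/771 × $881,920 = 224,197.56; Meridian Mentoring 66/771 × $881,920 = 75,495.10; Lakeview Advocacy 163/771 × $881,920 = 186,450.01; West Nutrition 134/771 × $881,920 = 153,277.92; Valley Recovery 109/771 × $881,920 = 124,681.30; Lower Youth 103/771 × $881,920 = 117,818.11.
At nearest $10: Upper Outreach $224,200; Meridian Mentoring $75,500; Lakeview Advocacy $186,450; West Nutrition $153,280; Valley Recovery $124,680; Lower Youth $117,820. Sum = $881,930.
Difference $881,920 − $881,930 = −$10 applied to West Nutrition: West Nutrition becomes $153,270.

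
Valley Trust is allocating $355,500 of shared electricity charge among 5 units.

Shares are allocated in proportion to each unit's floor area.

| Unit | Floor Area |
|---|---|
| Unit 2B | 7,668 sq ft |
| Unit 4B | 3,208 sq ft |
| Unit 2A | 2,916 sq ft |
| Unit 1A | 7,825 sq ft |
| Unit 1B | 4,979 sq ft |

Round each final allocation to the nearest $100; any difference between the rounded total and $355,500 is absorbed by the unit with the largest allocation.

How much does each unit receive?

Unit 2B: $102,500 | Unit 4B: $42,900 | Unit 2A: $39,000 | Unit 1A: $104,500 | Unit 1B: $66,600

Floor area total: 26,596.
Unrounded shares: Unit 2B 7,668/26,596 × $355,500 = 102,495.64; Unit 4B 3,208/26,596 × $355,500 = 42,880.28; Unit 2A 2,916/26,596 × $355,500 = 38,977.21; Unit 1A 7,825/26,596 × $355,500 = 104,594.21; Unit 1B 4,979/26,596 × $355,500 = 66,552.66.
Rounded to nearest $100: Unit 2B $102,500; Unit 4B $42,900; Unit 2A $39,000; Unit 1A $104,600; Unit 1B $66,600. Sum = $355,600.
Difference $355,500 − $355,600 = −$100 applied to largest allocation (Unit 1A): Unit 1A becomes $104,500.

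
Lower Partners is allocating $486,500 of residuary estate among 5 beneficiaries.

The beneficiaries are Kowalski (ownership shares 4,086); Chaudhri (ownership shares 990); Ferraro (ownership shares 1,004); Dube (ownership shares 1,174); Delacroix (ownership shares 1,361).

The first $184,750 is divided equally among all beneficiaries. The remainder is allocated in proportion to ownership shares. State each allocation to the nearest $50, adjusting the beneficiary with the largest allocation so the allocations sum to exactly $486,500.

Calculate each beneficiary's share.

First tranche $184,750 split equally: $36,950 each.
Remainder $301,750 by ownership shares (total 8,615): Kowalski 143,116.72 → $143,100; Chaudhri 34,675.86 → $34,700; Ferraro 35,166.22 → $35,150; Dube 41,120.66 → $41,100; Delacroix 47,670.55 → $47,650.
Rounding difference +$50 on remainder applied to Kowalski.
Totals: Kowalski $36,950 + $143,150 = $180,100; Chaudhri $36,950 + $34,700 = $71,650; Ferraro $36,950 + $35,150 = $72,100; Dube $36,950 + $41,100 = $78,050; Delacroix $36,950 + $47,650 = $84,600.

Kowalski: $180,100 | Chaudhri: $71,650 | Ferraro: $72,100 | Dube: $78,050 | Delacroix: $84,600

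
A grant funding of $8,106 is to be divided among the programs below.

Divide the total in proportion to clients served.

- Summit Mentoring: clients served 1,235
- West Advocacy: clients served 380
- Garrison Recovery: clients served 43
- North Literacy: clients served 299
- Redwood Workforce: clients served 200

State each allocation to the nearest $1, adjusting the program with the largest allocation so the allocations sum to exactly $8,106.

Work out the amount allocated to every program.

Total clients served = 2,157.
Unrounded shares: Summit Mentoring 1,235/2,157 × $8,106 = 4,641.13; West Advocacy 380/2,157 × $8,106 = 1,428.04; Garrison Recovery 43/2,157 × $8,106 = 161.59; North Literacy 299/2,157 × $8,106 = 1,123.64; Redwood Workforce 200/2,157 × $8,106 = 751.60.
Rounded to nearest $1: Summit Mentoring $4,641; West Advocacy $1,428; Garrison Recovery $162; North Literacy $1,124; Redwood Workforce $752. Sum = $8,107.
Difference $8,106 − $8,107 = −$1 applied to largest allocation (Summit Mentoring): Summit Mentoring becomes $4,640.

Summit Mentoring: $4,640 · West Advocacy: $1,428 · Garrison Recovery: $162 · North Literacy: $1,124 · Redwood Workforce: $752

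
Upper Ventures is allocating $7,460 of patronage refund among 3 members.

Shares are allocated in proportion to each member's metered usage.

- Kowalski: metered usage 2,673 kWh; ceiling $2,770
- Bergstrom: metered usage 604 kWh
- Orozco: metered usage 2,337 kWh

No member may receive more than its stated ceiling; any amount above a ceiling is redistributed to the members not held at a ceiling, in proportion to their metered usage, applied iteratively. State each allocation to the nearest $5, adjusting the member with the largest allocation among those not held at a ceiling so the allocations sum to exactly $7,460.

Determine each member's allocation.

Combined metered usage = 5,614.
Unconstrained shares: Kowalski 3,551.94; Bergstrom 802.61; Orozco 3,105.45.
Cap binds for Kowalski ($2,770); balance $4,690 reallocated over remaining metered usage 2,941.
Shares after redistribution: Bergstrom 963.20 → $965; Orozco 3,726.80 → $3,725.

Kowalski: $2,770 | Bergstrom: $965 | Orozco: $3,725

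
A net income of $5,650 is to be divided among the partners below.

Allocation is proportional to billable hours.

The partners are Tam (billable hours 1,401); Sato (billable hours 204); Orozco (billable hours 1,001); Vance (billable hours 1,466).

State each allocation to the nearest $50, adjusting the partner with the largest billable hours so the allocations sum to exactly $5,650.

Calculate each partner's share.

Tam: $1,950 · Sato: $300 · Orozco: $1,400 · Vance: $2,000

Total billable hours = 4,072.
Unrounded shares: Tam 1,401/4,072 × $5,650 = 1,943.92; Sato 204/4,072 × $5,650 = 283.06; Orozco 1,001/4,072 × $5,650 = 1,388.91; Vance 1,466/4,072 × $5,650 = 2,034.11.
At nearest $50: Tam $1,950; Sato $300; Orozco $1,400; Vance $2,050. Sum = $5,700.
Difference $5,650 − $5,700 = −$50 applied to largest billable hours (Vance): Vance becomes $2,000.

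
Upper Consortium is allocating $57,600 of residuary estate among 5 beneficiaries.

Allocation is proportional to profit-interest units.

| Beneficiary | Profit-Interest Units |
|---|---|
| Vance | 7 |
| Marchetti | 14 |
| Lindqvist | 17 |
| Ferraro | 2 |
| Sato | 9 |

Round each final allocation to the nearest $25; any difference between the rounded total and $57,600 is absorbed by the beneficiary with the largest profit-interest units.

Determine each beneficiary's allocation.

Vance: $8,225 | Marchetti: $16,450 | Lindqvist: $20,000 | Ferraro: $2,350 | Sato: $10,575

Total profit-interest units = 49.
Unrounded shares: Vance 7/49 × $57,600 = 8,228.57; Marchetti 14/49 × $57,600 = 16,457.14; Lindqvist 17/49 × $57,600 = 19,983.67; Ferraro 2/49 × $57,600 = 2,351.02; Sato 9/49 × $57,600 = 10,579.59.
After rounding ($25): Vance $8,225; Marchetti $16,450; Lindqvist $19,975; Ferraro $2,350; Sato $10,575. Sum = $57,575.
Difference $57,600 − $57,575 = +$25 applied to largest profit-interest units (Lindqvist): Lindqvist becomes $20,000.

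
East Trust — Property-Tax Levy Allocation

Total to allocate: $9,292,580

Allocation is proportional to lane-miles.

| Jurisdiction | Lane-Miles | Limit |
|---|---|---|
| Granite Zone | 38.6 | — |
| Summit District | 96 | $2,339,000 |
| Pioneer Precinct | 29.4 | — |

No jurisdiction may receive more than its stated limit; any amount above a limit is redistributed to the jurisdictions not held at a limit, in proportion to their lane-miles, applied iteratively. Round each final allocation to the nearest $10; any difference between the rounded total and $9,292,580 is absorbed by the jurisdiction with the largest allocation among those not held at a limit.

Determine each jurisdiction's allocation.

Granite Zone: $3,947,180 · Summit District: $2,339,000 · Pioneer Precinct: $3,006,400

Lane-miles total: 164.
Pro-rata shares before constraints: Granite Zone 2,187,156.02; Summit District 5,439,559.02; Pioneer Precinct 1,665,864.95.
Cap binds for Summit District ($2,339,000); residual $6,953,580 reallocated over remaining lane-miles 68.
Redistributed shares: Granite Zone 3,947,179.24 → $3,947,180; Pioneer Precinct 3,006,400.76 → $3,006,400.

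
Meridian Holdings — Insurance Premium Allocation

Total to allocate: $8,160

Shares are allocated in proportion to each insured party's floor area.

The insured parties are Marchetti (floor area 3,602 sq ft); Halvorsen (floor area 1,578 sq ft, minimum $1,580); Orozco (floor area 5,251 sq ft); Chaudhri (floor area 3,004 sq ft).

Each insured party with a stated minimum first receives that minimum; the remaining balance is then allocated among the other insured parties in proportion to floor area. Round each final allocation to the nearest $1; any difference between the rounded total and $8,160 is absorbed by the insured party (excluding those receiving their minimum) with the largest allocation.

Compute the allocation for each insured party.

Marchetti: $1,999; Halvorsen: $1,580; Orozco: $2,914; Chaudhri: $1,667

Minimums first: Halvorsen $1,580. Residual $6,580.
Residual split over remaining floor area 11,857: Marchetti 1,998.92 → $1,999; Orozco 2,914.02 → $2,914; Chaudhri 1,667.06 → $1,667.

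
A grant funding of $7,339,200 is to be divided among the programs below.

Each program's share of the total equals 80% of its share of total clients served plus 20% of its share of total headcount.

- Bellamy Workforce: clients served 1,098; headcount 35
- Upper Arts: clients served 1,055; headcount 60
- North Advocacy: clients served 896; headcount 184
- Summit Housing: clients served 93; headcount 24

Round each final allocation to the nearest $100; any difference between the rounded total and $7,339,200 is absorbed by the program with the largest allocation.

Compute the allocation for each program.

Bellamy Workforce: $2,221,400; Upper Arts: $2,262,100; North Advocacy: $2,565,600; Summit Housing: $290,100

Totals — clients served 3,142, headcount 303.
Combined weights (80% clients served + 20% headcount): Bellamy Workforce 0.3027; Upper Arts 0.3082; North Advocacy 0.3496; Summit Housing 0.0395.
Pro-rata amounts: Bellamy Workforce 2,221,351.74; Upper Arts 2,262,107.85; North Advocacy 2,565,689.58; Summit Housing 290,050.83.
Rounded to nearest $100: Bellamy Workforce $2,221,400; Upper Arts $2,262,100; North Advocacy $2,565,700; Summit Housing $290,100. Sum = $7,339,300.
Difference $7,339,200 − $7,339,300 = −$100 applied to largest allocation (North Advocacy): North Advocacy becomes $2,565,600.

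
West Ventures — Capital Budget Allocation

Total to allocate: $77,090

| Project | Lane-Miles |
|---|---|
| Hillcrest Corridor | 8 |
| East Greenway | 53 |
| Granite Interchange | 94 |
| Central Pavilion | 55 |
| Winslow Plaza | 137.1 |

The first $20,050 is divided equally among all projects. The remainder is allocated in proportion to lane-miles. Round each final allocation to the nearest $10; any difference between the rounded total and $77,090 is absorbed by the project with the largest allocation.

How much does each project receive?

Hillcrest Corridor: $5,320; East Greenway: $12,720; Granite Interchange: $19,460; Central Pavilion: $13,050; Winslow Plaza: $26,540

$20,050 shared equally gives $4,010 per project.
Remainder $57,040 by lane-miles (total 347.1): Hillcrest Corridor 1,314.66 → $1,310; East Greenway 8,709.65 → $8,710; Granite Interchange 15,447.31 → $15,450; Central Pavilion 9,038.32 → $9,040; Winslow Plaza 22,530.06 → $22,530.
Totals: Hillcrest Corridor $4,010 + $1,310 = $5,320; East Greenway $4,010 + $8,710 = $12,720; Granite Interchange $4,010 + $15,450 = $19,460; Central Pavilion $4,010 + $9,040 = $13,050; Winslow Plaza $4,010 + $22,530 = $26,540.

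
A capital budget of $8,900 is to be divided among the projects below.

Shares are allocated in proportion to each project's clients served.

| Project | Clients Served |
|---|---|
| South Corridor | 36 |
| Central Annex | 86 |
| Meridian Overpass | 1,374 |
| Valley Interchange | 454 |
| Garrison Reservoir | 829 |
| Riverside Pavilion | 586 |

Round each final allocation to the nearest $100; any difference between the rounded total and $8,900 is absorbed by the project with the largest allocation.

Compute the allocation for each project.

Total clients served = 3,365.
Proportional shares: South Corridor 36/3,365 × $8,900 = 95.22; Central Annex 86/3,365 × $8,900 = 227.46; Meridian Overpass 1,374/3,365 × $8,900 = 3,634.06; Valley Interchange 454/3,365 × $8,900 = 1,200.77; Garrison Reservoir 829/3,365 × $8,900 = 2,192.60; Riverside Pavilion 586/3,365 × $8,900 = 1,549.90.
At nearest $100: South Corridor $100; Central Annex $200; Meridian Overpass $3,600; Valley Interchange $1,200; Garrison Reservoir $2,200; Riverside Pavilion $1,500. Sum = $8,800.
Difference $8,900 − $8,800 = +$100 applied to largest allocation (Meridian Overpass): Meridian Overpass becomes $3,700.

South Corridor: $100; Central Annex: $200; Meridian Overpass: $3,700; Valley Interchange: $1,200; Garrison Reservoir: $2,200; Riverside Pavilion: $1,500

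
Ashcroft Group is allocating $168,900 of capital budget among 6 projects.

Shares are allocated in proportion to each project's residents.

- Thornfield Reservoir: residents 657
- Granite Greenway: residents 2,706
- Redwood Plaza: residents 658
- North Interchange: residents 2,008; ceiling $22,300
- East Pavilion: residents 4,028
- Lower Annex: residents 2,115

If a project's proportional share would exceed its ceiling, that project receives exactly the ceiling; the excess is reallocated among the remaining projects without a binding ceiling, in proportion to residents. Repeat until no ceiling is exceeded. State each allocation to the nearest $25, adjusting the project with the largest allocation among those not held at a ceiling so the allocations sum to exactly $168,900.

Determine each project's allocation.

Thornfield Reservoir: $9,475; Granite Greenway: $39,025; Redwood Plaza: $9,500; North Interchange: $22,300; East Pavilion: $58,100; Lower Annex: $30,500

Residents total: 12,172.
Unconstrained shares: Thornfield Reservoir 9,116.60; Granite Greenway 37,548.75; Redwood Plaza 9,130.48; North Interchange 27,863.23; East Pavilion 55,892.97; Lower Annex 29,347.97.
Cap binds for North Interchange ($22,300); remaining pool $146,600 reallocated over remaining residents 10,164.
Redistributed shares: Thornfield Reservoir 9,476.21 → $9,475; Granite Greenway 39,029.87 → $39,025; Redwood Plaza 9,490.63 → $9,500; East Pavilion 58,097.68 → $58,100; Lower Annex 30,505.61 → $30,500.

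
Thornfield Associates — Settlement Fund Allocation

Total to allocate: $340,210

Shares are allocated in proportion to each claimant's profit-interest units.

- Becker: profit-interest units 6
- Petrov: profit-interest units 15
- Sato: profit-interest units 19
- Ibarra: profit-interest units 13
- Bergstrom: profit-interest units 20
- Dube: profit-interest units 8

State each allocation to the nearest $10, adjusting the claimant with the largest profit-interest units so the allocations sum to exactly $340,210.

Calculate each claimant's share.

Profit-interest units total: 81.
Raw shares: Becker 6/81 × $340,210 = 25,200.74; Petrov 15/81 × $340,210 = 63,001.85; Sato 19/81 × $340,210 = 79,802.35; Ibarra 13/81 × $340,210 = 54,601.60; Bergstrom 20/81 × $340,210 = 84,002.47; Dube 8/81 × $340,210 = 33,600.99.
Rounded to nearest $10: Becker $25,200; Petrov $63,000; Sato $79,800; Ibarra $54,600; Bergstrom $84,000; Dube $33,600. Sum = $340,200.
Difference $340,210 − $340,200 = +$10 applied to largest profit-interest units (Bergstrom): Bergstrom becomes $84,010.

Becker: $25,200 · Petrov: $63,000 · Sato: $79,800 · Ibarra: $54,600 · Bergstrom: $84,010 · Dube: $33,600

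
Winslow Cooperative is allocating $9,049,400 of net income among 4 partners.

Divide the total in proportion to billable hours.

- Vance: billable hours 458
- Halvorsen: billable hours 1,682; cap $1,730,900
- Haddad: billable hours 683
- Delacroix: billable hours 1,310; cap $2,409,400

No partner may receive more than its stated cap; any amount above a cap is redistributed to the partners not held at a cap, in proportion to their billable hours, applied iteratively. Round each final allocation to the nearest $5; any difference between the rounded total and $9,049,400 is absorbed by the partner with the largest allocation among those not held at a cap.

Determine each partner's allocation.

Vance: $1,970,525; Halvorsen: $1,730,900; Haddad: $2,938,575; Delacroix: $2,409,400

Combined billable hours = 4,133.
Proportional shares (ignoring caps): Vance 1,002,812.78; Halvorsen 3,682,818.97; Haddad 1,495,460.97; Delacroix 2,868,307.28.
Held at cap: Halvorsen ($1,730,900), Delacroix ($2,409,400); remaining pool $4,909,100 reallocated over remaining billable hours 1,141.
Remaining shares: Vance 1,970,523.93 → $1,970,525; Haddad 2,938,576.07 → $2,938,575.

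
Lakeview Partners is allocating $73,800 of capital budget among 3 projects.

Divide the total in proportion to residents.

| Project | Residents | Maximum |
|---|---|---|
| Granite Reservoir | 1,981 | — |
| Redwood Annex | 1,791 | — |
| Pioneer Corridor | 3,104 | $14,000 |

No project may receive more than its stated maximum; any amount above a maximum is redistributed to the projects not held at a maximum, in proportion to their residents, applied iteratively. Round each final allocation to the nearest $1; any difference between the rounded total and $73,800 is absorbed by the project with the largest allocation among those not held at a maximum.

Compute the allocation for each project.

Sum of residents: 6,876.
Proportional shares (ignoring caps): Granite Reservoir 21,262.04; Redwood Annex 19,222.77; Pioneer Corridor 33,315.18.
Capped: Pioneer Corridor ($14,000); remaining pool $59,800 reallocated over remaining residents 3,772.
Remaining shares: Granite Reservoir 31,406.10 → $31,406; Redwood Annex 28,393.90 → $28,394.

Granite Reservoir: $31,406; Redwood Annex: $28,394; Pioneer Corridor: $14,000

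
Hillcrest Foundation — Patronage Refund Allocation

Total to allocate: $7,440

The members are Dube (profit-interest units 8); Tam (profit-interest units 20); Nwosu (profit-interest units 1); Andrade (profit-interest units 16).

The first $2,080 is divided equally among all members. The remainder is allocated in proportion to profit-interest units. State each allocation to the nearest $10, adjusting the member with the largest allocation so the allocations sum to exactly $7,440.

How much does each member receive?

Dube: $1,470 · Tam: $2,900 · Nwosu: $640 · Andrade: $2,430

$2,080 shared equally gives $520 per member.
Remainder $5,360 by profit-interest units (total 45): Dube 952.89 → $950; Tam 2,382.22 → $2,380; Nwosu 119.11 → $120; Andrade 1,905.78 → $1,910.
Totals: Dube $520 + $950 = $1,470; Tam $520 + $2,380 = $2,900; Nwosu $520 + $120 = $640; Andrade $520 + $1,910 = $2,430.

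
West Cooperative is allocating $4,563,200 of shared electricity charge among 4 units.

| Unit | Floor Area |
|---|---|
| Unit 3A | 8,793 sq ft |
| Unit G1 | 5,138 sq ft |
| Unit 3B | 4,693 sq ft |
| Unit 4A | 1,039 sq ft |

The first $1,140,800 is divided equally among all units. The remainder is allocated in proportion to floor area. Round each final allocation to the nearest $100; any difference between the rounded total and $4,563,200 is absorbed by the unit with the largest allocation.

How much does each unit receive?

Unit 3A: $1,815,700 | Unit G1: $1,179,500 | Unit 3B: $1,102,000 | Unit 4A: $466,000

$1,140,800 shared equally gives $285,200 per unit.
Remainder $3,422,400 by floor area (total 19,663): Unit 3A 1,530,446.18 → $1,530,400; Unit G1 894,283.23 → $894,300; Unit 3B 816,829.74 → $816,800; Unit 4A 180,840.85 → $180,800.
Rounding difference +$100 on remainder applied to Unit 3A.
Totals: Unit 3A $285,200 + $1,530,500 = $1,815,700; Unit G1 $285,200 + $894,300 = $1,179,500; Unit 3B $285,200 + $816,800 = $1,102,000; Unit 4A $285,200 + $180,800 = $466,000.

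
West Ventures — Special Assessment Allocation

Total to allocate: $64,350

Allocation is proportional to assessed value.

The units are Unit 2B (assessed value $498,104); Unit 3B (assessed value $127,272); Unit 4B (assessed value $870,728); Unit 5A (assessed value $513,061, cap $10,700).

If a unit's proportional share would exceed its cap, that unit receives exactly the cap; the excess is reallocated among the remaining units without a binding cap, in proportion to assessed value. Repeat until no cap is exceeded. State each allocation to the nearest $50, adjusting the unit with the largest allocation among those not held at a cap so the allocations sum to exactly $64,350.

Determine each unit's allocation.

Unit 2B: $17,850 | Unit 3B: $4,550 | Unit 4B: $31,250 | Unit 5A: $10,700

Combined assessed value = 2,009,165.
Proportional shares (ignoring caps): Unit 2B 15,953.39; Unit 3B 4,076.30; Unit 4B 27,887.88; Unit 5A 16,432.44.
Capped: Unit 5A ($10,700); remaining pool $53,650 reallocated over remaining assessed value 1,496,104.
Shares after redistribution: Unit 2B 17,861.91 → $17,850; Unit 3B 4,563.95 → $4,550; Unit 4B 31,224.14 → $31,200.
Rounding difference +$50 applied to Unit 4B → $31,250.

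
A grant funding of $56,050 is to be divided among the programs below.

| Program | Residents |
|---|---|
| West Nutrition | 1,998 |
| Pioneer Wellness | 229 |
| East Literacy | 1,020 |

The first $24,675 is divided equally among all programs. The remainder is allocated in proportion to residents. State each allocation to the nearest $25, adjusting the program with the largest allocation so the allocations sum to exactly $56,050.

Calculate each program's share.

West Nutrition: $27,525 · Pioneer Wellness: $10,450 · East Literacy: $18,075

First tranche $24,675 split equally: $8,225 each.
Remainder $31,375 by residents (total 3,247): West Nutrition 19,306.21 → $19,300; Pioneer Wellness 2,212.77 → $2,225; East Literacy 9,856.02 → $9,850.
Totals: West Nutrition $8,225 + $19,300 = $27,525; Pioneer Wellness $8,225 + $2,225 = $10,450; East Literacy $8,225 + $9,850 = $18,075.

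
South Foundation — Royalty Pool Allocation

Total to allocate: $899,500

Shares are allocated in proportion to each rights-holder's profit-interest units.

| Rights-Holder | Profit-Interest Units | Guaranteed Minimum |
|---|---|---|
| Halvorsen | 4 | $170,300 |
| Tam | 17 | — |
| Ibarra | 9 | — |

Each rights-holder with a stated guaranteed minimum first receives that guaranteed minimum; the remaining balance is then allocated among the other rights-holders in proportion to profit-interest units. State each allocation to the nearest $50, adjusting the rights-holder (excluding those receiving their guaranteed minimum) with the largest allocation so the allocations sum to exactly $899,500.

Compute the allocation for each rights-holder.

Guaranteed amounts: Halvorsen $170,300. Balance $729,200.
Balance split over remaining profit-interest units 26: Tam 476,784.62 → $476,800; Ibarra 252,415.38 → $252,400.

Halvorsen: $170,300 · Tam: $476,800 · Ibarra: $252,400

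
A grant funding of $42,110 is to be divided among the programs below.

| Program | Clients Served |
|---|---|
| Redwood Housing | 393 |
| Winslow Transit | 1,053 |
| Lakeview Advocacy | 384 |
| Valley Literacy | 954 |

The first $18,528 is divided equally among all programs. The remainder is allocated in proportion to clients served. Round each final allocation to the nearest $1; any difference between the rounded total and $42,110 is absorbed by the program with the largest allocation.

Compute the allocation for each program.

Redwood Housing: $7,961; Winslow Transit: $13,551; Lakeview Advocacy: $7,885; Valley Literacy: $12,713

$18,528 shared equally gives $4,632 per program.
Remainder $23,582 by clients served (total 2,784): Redwood Housing 3,328.92 → $3,329; Winslow Transit 8,919.48 → $8,919; Lakeview Advocacy 3,252.69 → $3,253; Valley Literacy 8,080.90 → $8,081.
Totals: Redwood Housing $4,632 + $3,329 = $7,961; Winslow Transit $4,632 + $8,919 = $13,551; Lakeview Advocacy $4,632 + $3,253 = $7,885; Valley Literacy $4,632 + $8,081 = $12,713.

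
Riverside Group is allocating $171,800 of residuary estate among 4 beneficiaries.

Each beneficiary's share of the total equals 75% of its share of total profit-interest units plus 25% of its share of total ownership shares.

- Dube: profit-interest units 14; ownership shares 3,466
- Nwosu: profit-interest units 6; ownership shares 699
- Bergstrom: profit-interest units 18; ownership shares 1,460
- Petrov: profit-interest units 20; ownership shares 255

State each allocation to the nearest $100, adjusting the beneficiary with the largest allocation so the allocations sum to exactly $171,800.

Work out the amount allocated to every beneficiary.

Totals — profit-interest units 58, ownership shares 5,880.
Composite weights (75% profit-interest units + 25% ownership shares): Dube 0.3284; Nwosu 0.1073; Bergstrom 0.2948; Petrov 0.2695.
Raw shares: Dube 56,418.85; Nwosu 18,435.10; Bergstrom 50,652.39; Petrov 46,293.66.
Rounded to nearest $100: Dube $56,400; Nwosu $18,400; Bergstrom $50,700; Petrov $46,300. Sum = $171,800.
No rounding difference to absorb.

Dube: $56,400; Nwosu: $18,400; Bergstrom: $50,700; Petrov: $46,300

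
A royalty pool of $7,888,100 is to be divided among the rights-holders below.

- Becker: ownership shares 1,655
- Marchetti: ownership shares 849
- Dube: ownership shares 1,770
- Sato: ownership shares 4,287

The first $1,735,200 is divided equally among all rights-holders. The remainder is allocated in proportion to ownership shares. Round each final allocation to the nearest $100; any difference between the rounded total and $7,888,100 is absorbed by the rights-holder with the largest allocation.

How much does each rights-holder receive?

Becker: $1,623,300 | Marchetti: $1,044,000 | Dube: $1,705,900 | Sato: $3,514,900

Equal tier: $1,735,200 ÷ 4 = $433,800 apiece.
Remainder $6,152,900 by ownership shares (total 8,561): Becker 1,189,469.63 → $1,189,500; Marchetti 610,187.14 → $610,200; Dube 1,272,121.60 → $1,272,100; Sato 3,081,121.63 → $3,081,100.
Totals: Becker $433,800 + $1,189,500 = $1,623,300; Marchetti $433,800 + $610,200 = $1,044,000; Dube $433,800 + $1,272,100 = $1,705,900; Sato $433,800 + $3,081,100 = $3,514,900.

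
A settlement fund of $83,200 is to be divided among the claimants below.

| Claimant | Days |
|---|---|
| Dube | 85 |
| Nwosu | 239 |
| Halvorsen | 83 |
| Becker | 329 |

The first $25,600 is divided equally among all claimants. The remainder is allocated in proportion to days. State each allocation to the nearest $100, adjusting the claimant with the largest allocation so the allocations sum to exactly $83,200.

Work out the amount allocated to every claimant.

Dube: $13,100; Nwosu: $25,100; Halvorsen: $12,900; Becker: $32,100

First tranche $25,600 split equally: $6,400 each.
Remainder $57,600 by days (total 736): Dube 6,652.17 → $6,700; Nwosu 18,704.35 → $18,700; Halvorsen 6,495.65 → $6,500; Becker 25,747.83 → $25,700.
Totals: Dube $6,400 + $6,700 = $13,100; Nwosu $6,400 + $18,700 = $25,100; Halvorsen $6,400 + $6,500 = $12,900; Becker $6,400 + $25,700 = $32,100.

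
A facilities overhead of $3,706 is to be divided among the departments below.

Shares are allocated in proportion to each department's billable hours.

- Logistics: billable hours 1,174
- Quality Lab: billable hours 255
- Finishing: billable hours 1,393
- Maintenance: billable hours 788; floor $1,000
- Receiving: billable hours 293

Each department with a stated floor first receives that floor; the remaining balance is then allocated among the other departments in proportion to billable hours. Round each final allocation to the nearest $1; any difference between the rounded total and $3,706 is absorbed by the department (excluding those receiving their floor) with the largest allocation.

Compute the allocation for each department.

Minimums first: Maintenance $1,000. Residual $2,706.
Residual split over remaining billable hours 3,115: Logistics 1,019.85 → $1,020; Quality Lab 221.52 → $222; Finishing 1,210.10 → $1,210; Receiving 254.53 → $255.
Rounding difference −$1 applied to Finishing → $1,209.

Logistics: $1,020; Quality Lab: $222; Finishing: $1,209; Maintenance: $1,000; Receiving: $255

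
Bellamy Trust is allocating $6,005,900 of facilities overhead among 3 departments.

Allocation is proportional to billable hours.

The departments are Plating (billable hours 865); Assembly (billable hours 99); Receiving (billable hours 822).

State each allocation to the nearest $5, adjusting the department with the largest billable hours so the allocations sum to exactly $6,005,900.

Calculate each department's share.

Plating: $2,908,790 · Assembly: $332,915 · Receiving: $2,764,195

Total billable hours = 865 + 99 + 822 = 1,786.
Proportional shares: Plating 2,908,792.55; Assembly 332,913.83; Receiving 2,764,193.62.
Rounded to nearest $5: Plating $2,908,795; Assembly $332,915; Receiving $2,764,195. Sum = $6,005,905.
Difference $6,005,900 − $6,005,905 = −$5 applied to largest billable hours (Plating): Plating becomes $2,908,790.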